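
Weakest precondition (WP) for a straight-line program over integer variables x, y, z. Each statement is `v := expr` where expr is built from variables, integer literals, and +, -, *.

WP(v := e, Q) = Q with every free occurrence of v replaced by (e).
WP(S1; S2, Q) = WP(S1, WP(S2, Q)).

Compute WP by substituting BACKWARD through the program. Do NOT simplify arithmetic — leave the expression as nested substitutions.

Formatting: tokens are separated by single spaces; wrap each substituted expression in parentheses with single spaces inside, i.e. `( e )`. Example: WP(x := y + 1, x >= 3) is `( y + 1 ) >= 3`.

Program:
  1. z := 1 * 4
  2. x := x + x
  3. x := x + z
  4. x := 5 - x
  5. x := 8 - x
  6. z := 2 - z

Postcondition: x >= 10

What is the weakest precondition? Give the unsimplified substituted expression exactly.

Answer: ( 8 - ( 5 - ( ( x + x ) + ( 1 * 4 ) ) ) ) >= 10

Derivation:
post: x >= 10
stmt 6: z := 2 - z  -- replace 0 occurrence(s) of z with (2 - z)
  => x >= 10
stmt 5: x := 8 - x  -- replace 1 occurrence(s) of x with (8 - x)
  => ( 8 - x ) >= 10
stmt 4: x := 5 - x  -- replace 1 occurrence(s) of x with (5 - x)
  => ( 8 - ( 5 - x ) ) >= 10
stmt 3: x := x + z  -- replace 1 occurrence(s) of x with (x + z)
  => ( 8 - ( 5 - ( x + z ) ) ) >= 10
stmt 2: x := x + x  -- replace 1 occurrence(s) of x with (x + x)
  => ( 8 - ( 5 - ( ( x + x ) + z ) ) ) >= 10
stmt 1: z := 1 * 4  -- replace 1 occurrence(s) of z with (1 * 4)
  => ( 8 - ( 5 - ( ( x + x ) + ( 1 * 4 ) ) ) ) >= 10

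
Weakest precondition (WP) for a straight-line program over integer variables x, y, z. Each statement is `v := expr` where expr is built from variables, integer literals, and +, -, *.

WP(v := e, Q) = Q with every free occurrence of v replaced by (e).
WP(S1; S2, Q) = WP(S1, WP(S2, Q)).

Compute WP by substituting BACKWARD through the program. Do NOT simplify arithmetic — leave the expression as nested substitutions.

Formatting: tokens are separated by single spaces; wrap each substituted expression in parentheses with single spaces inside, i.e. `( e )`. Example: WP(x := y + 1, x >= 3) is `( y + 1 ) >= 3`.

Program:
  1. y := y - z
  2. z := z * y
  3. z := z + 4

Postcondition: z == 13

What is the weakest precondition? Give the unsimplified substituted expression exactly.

Answer: ( ( z * ( y - z ) ) + 4 ) == 13

Derivation:
post: z == 13
stmt 3: z := z + 4  -- replace 1 occurrence(s) of z with (z + 4)
  => ( z + 4 ) == 13
stmt 2: z := z * y  -- replace 1 occurrence(s) of z with (z * y)
  => ( ( z * y ) + 4 ) == 13
stmt 1: y := y - z  -- replace 1 occurrence(s) of y with (y - z)
  => ( ( z * ( y - z ) ) + 4 ) == 13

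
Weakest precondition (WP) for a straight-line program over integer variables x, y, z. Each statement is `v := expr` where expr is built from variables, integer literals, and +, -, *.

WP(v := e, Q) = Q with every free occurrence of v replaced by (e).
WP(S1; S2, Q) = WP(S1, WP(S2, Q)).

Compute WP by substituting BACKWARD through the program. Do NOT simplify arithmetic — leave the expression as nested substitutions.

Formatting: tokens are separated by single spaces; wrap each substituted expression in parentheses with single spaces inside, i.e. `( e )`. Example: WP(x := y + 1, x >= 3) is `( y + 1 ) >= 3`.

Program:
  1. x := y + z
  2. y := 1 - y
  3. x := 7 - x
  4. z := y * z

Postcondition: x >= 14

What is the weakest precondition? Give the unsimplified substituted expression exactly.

Answer: ( 7 - ( y + z ) ) >= 14

Derivation:
post: x >= 14
stmt 4: z := y * z  -- replace 0 occurrence(s) of z with (y * z)
  => x >= 14
stmt 3: x := 7 - x  -- replace 1 occurrence(s) of x with (7 - x)
  => ( 7 - x ) >= 14
stmt 2: y := 1 - y  -- replace 0 occurrence(s) of y with (1 - y)
  => ( 7 - x ) >= 14
stmt 1: x := y + z  -- replace 1 occurrence(s) of x with (y + z)
  => ( 7 - ( y + z ) ) >= 14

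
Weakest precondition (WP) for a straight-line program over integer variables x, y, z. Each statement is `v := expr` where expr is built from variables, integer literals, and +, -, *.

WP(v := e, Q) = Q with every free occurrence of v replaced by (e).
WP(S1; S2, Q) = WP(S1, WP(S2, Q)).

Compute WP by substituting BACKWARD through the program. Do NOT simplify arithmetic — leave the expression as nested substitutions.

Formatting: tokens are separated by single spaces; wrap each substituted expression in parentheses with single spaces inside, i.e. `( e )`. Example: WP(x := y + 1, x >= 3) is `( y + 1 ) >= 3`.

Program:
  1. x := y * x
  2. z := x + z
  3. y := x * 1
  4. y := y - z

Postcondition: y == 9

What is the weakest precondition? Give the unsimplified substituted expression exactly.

Answer: ( ( ( y * x ) * 1 ) - ( ( y * x ) + z ) ) == 9

Derivation:
post: y == 9
stmt 4: y := y - z  -- replace 1 occurrence(s) of y with (y - z)
  => ( y - z ) == 9
stmt 3: y := x * 1  -- replace 1 occurrence(s) of y with (x * 1)
  => ( ( x * 1 ) - z ) == 9
stmt 2: z := x + z  -- replace 1 occurrence(s) of z with (x + z)
  => ( ( x * 1 ) - ( x + z ) ) == 9
stmt 1: x := y * x  -- replace 2 occurrence(s) of x with (y * x)
  => ( ( ( y * x ) * 1 ) - ( ( y * x ) + z ) ) == 9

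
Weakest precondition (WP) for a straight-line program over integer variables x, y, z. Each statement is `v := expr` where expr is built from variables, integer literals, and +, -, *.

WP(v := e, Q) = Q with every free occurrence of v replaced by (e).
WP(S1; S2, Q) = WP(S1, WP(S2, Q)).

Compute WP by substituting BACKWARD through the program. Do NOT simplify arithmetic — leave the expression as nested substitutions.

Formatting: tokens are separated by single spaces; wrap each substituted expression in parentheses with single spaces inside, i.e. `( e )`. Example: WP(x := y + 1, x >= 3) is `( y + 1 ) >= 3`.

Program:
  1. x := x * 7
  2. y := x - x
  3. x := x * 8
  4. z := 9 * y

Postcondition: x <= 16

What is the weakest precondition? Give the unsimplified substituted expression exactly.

Answer: ( ( x * 7 ) * 8 ) <= 16

Derivation:
post: x <= 16
stmt 4: z := 9 * y  -- replace 0 occurrence(s) of z with (9 * y)
  => x <= 16
stmt 3: x := x * 8  -- replace 1 occurrence(s) of x with (x * 8)
  => ( x * 8 ) <= 16
stmt 2: y := x - x  -- replace 0 occurrence(s) of y with (x - x)
  => ( x * 8 ) <= 16
stmt 1: x := x * 7  -- replace 1 occurrence(s) of x with (x * 7)
  => ( ( x * 7 ) * 8 ) <= 16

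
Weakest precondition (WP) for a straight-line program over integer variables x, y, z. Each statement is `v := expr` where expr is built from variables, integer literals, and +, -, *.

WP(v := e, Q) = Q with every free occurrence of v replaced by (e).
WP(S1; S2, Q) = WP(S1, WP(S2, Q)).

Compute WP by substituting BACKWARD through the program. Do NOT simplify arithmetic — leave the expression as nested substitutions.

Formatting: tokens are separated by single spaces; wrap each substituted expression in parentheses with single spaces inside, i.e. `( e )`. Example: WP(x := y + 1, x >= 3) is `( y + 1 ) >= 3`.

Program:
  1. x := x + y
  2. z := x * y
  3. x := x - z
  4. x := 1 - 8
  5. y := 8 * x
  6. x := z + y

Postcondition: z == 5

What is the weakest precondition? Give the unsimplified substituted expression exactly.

Answer: ( ( x + y ) * y ) == 5

Derivation:
post: z == 5
stmt 6: x := z + y  -- replace 0 occurrence(s) of x with (z + y)
  => z == 5
stmt 5: y := 8 * x  -- replace 0 occurrence(s) of y with (8 * x)
  => z == 5
stmt 4: x := 1 - 8  -- replace 0 occurrence(s) of x with (1 - 8)
  => z == 5
stmt 3: x := x - z  -- replace 0 occurrence(s) of x with (x - z)
  => z == 5
stmt 2: z := x * y  -- replace 1 occurrence(s) of z with (x * y)
  => ( x * y ) == 5
stmt 1: x := x + y  -- replace 1 occurrence(s) of x with (x + y)
  => ( ( x + y ) * y ) == 5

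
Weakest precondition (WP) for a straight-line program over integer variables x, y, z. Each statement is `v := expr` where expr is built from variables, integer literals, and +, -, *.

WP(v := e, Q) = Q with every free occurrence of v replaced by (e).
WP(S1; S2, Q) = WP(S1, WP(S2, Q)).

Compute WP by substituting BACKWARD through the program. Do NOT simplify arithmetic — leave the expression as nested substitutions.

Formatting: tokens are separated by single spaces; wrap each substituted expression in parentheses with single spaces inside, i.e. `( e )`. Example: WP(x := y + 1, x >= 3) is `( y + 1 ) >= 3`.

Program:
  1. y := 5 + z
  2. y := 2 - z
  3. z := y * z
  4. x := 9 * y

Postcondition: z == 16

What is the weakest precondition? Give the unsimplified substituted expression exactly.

Answer: ( ( 2 - z ) * z ) == 16

Derivation:
post: z == 16
stmt 4: x := 9 * y  -- replace 0 occurrence(s) of x with (9 * y)
  => z == 16
stmt 3: z := y * z  -- replace 1 occurrence(s) of z with (y * z)
  => ( y * z ) == 16
stmt 2: y := 2 - z  -- replace 1 occurrence(s) of y with (2 - z)
  => ( ( 2 - z ) * z ) == 16
stmt 1: y := 5 + z  -- replace 0 occurrence(s) of y with (5 + z)
  => ( ( 2 - z ) * z ) == 16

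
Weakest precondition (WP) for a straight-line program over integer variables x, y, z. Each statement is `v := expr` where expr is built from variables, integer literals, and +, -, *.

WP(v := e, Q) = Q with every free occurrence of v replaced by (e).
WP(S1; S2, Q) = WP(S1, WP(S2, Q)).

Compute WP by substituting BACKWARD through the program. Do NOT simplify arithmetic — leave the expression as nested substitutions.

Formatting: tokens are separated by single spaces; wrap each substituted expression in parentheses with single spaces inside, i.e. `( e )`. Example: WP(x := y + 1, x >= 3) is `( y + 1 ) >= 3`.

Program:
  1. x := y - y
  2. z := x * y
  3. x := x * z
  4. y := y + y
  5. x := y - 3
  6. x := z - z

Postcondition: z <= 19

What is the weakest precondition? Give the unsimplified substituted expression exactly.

post: z <= 19
stmt 6: x := z - z  -- replace 0 occurrence(s) of x with (z - z)
  => z <= 19
stmt 5: x := y - 3  -- replace 0 occurrence(s) of x with (y - 3)
  => z <= 19
stmt 4: y := y + y  -- replace 0 occurrence(s) of y with (y + y)
  => z <= 19
stmt 3: x := x * z  -- replace 0 occurrence(s) of x with (x * z)
  => z <= 19
stmt 2: z := x * y  -- replace 1 occurrence(s) of z with (x * y)
  => ( x * y ) <= 19
stmt 1: x := y - y  -- replace 1 occurrence(s) of x with (y - y)
  => ( ( y - y ) * y ) <= 19

Answer: ( ( y - y ) * y ) <= 19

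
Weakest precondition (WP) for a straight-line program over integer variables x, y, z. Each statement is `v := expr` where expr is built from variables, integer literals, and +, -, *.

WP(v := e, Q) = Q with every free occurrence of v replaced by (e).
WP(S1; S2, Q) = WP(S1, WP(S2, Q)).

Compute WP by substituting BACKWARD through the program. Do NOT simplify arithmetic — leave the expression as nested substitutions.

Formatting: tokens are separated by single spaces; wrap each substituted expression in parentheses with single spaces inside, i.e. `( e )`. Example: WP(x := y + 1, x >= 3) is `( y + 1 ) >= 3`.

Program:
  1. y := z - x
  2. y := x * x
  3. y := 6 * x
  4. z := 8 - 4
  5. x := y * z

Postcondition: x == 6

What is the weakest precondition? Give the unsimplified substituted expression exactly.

Answer: ( ( 6 * x ) * ( 8 - 4 ) ) == 6

Derivation:
post: x == 6
stmt 5: x := y * z  -- replace 1 occurrence(s) of x with (y * z)
  => ( y * z ) == 6
stmt 4: z := 8 - 4  -- replace 1 occurrence(s) of z with (8 - 4)
  => ( y * ( 8 - 4 ) ) == 6
stmt 3: y := 6 * x  -- replace 1 occurrence(s) of y with (6 * x)
  => ( ( 6 * x ) * ( 8 - 4 ) ) == 6
stmt 2: y := x * x  -- replace 0 occurrence(s) of y with (x * x)
  => ( ( 6 * x ) * ( 8 - 4 ) ) == 6
stmt 1: y := z - x  -- replace 0 occurrence(s) of y with (z - x)
  => ( ( 6 * x ) * ( 8 - 4 ) ) == 6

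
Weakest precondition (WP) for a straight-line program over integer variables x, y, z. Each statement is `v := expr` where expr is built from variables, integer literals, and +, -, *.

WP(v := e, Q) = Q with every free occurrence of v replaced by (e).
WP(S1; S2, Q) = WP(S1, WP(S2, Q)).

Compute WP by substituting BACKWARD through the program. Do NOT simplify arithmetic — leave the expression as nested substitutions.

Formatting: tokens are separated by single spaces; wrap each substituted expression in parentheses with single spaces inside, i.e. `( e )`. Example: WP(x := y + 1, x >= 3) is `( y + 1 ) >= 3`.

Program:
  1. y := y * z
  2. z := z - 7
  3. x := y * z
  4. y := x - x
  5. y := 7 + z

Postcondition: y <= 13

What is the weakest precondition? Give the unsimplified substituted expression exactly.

Answer: ( 7 + ( z - 7 ) ) <= 13

Derivation:
post: y <= 13
stmt 5: y := 7 + z  -- replace 1 occurrence(s) of y with (7 + z)
  => ( 7 + z ) <= 13
stmt 4: y := x - x  -- replace 0 occurrence(s) of y with (x - x)
  => ( 7 + z ) <= 13
stmt 3: x := y * z  -- replace 0 occurrence(s) of x with (y * z)
  => ( 7 + z ) <= 13
stmt 2: z := z - 7  -- replace 1 occurrence(s) of z with (z - 7)
  => ( 7 + ( z - 7 ) ) <= 13
stmt 1: y := y * z  -- replace 0 occurrence(s) of y with (y * z)
  => ( 7 + ( z - 7 ) ) <= 13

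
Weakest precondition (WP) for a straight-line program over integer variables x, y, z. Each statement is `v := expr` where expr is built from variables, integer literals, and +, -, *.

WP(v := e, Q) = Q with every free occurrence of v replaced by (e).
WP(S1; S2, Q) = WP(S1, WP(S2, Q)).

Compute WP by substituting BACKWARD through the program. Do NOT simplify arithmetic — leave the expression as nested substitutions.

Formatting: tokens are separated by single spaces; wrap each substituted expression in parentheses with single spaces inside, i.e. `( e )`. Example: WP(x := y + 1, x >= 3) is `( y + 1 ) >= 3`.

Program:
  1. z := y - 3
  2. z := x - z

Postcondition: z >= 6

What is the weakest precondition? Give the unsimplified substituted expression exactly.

post: z >= 6
stmt 2: z := x - z  -- replace 1 occurrence(s) of z with (x - z)
  => ( x - z ) >= 6
stmt 1: z := y - 3  -- replace 1 occurrence(s) of z with (y - 3)
  => ( x - ( y - 3 ) ) >= 6

Answer: ( x - ( y - 3 ) ) >= 6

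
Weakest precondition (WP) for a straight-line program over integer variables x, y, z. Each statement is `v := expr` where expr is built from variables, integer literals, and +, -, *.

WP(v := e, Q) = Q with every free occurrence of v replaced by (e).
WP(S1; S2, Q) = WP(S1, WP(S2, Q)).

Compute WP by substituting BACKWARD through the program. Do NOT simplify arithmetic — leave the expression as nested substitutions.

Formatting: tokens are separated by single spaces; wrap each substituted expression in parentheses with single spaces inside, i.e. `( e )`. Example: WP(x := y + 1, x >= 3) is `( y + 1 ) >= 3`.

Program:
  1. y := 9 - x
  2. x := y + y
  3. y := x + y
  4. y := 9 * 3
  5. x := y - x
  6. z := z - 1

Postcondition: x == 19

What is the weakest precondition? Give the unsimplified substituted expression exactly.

post: x == 19
stmt 6: z := z - 1  -- replace 0 occurrence(s) of z with (z - 1)
  => x == 19
stmt 5: x := y - x  -- replace 1 occurrence(s) of x with (y - x)
  => ( y - x ) == 19
stmt 4: y := 9 * 3  -- replace 1 occurrence(s) of y with (9 * 3)
  => ( ( 9 * 3 ) - x ) == 19
stmt 3: y := x + y  -- replace 0 occurrence(s) of y with (x + y)
  => ( ( 9 * 3 ) - x ) == 19
stmt 2: x := y + y  -- replace 1 occurrence(s) of x with (y + y)
  => ( ( 9 * 3 ) - ( y + y ) ) == 19
stmt 1: y := 9 - x  -- replace 2 occurrence(s) of y with (9 - x)
  => ( ( 9 * 3 ) - ( ( 9 - x ) + ( 9 - x ) ) ) == 19

Answer: ( ( 9 * 3 ) - ( ( 9 - x ) + ( 9 - x ) ) ) == 19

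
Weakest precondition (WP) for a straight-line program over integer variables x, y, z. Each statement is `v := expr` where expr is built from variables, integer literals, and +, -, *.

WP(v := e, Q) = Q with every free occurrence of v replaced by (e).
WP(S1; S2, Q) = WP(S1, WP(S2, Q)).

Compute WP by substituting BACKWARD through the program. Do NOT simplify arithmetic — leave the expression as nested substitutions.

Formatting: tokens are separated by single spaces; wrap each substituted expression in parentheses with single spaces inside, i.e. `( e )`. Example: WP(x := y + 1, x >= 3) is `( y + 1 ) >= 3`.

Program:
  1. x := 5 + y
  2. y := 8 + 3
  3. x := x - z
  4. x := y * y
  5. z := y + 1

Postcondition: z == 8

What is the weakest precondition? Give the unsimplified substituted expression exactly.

post: z == 8
stmt 5: z := y + 1  -- replace 1 occurrence(s) of z with (y + 1)
  => ( y + 1 ) == 8
stmt 4: x := y * y  -- replace 0 occurrence(s) of x with (y * y)
  => ( y + 1 ) == 8
stmt 3: x := x - z  -- replace 0 occurrence(s) of x with (x - z)
  => ( y + 1 ) == 8
stmt 2: y := 8 + 3  -- replace 1 occurrence(s) of y with (8 + 3)
  => ( ( 8 + 3 ) + 1 ) == 8
stmt 1: x := 5 + y  -- replace 0 occurrence(s) of x with (5 + y)
  => ( ( 8 + 3 ) + 1 ) == 8

Answer: ( ( 8 + 3 ) + 1 ) == 8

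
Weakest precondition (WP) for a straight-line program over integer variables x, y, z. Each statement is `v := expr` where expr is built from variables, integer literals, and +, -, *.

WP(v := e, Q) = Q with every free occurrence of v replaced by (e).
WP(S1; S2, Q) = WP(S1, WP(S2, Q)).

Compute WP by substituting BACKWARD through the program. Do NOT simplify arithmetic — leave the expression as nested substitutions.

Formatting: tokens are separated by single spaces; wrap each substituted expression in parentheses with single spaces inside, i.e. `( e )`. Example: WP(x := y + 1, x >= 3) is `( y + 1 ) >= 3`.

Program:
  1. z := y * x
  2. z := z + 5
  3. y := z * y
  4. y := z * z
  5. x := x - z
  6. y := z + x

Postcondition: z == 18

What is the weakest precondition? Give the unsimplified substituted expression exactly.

post: z == 18
stmt 6: y := z + x  -- replace 0 occurrence(s) of y with (z + x)
  => z == 18
stmt 5: x := x - z  -- replace 0 occurrence(s) of x with (x - z)
  => z == 18
stmt 4: y := z * z  -- replace 0 occurrence(s) of y with (z * z)
  => z == 18
stmt 3: y := z * y  -- replace 0 occurrence(s) of y with (z * y)
  => z == 18
stmt 2: z := z + 5  -- replace 1 occurrence(s) of z with (z + 5)
  => ( z + 5 ) == 18
stmt 1: z := y * x  -- replace 1 occurrence(s) of z with (y * x)
  => ( ( y * x ) + 5 ) == 18

Answer: ( ( y * x ) + 5 ) == 18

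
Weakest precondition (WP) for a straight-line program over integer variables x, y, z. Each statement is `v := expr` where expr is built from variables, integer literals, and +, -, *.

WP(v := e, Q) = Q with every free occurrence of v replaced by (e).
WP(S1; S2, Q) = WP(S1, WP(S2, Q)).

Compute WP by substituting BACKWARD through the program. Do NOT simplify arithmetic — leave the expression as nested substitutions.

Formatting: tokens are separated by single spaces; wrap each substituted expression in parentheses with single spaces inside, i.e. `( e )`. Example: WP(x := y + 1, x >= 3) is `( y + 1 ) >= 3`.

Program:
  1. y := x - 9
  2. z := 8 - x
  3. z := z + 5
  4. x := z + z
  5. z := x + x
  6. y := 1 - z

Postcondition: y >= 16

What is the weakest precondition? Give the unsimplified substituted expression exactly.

post: y >= 16
stmt 6: y := 1 - z  -- replace 1 occurrence(s) of y with (1 - z)
  => ( 1 - z ) >= 16
stmt 5: z := x + x  -- replace 1 occurrence(s) of z with (x + x)
  => ( 1 - ( x + x ) ) >= 16
stmt 4: x := z + z  -- replace 2 occurrence(s) of x with (z + z)
  => ( 1 - ( ( z + z ) + ( z + z ) ) ) >= 16
stmt 3: z := z + 5  -- replace 4 occurrence(s) of z with (z + 5)
  => ( 1 - ( ( ( z + 5 ) + ( z + 5 ) ) + ( ( z + 5 ) + ( z + 5 ) ) ) ) >= 16
stmt 2: z := 8 - x  -- replace 4 occurrence(s) of z with (8 - x)
  => ( 1 - ( ( ( ( 8 - x ) + 5 ) + ( ( 8 - x ) + 5 ) ) + ( ( ( 8 - x ) + 5 ) + ( ( 8 - x ) + 5 ) ) ) ) >= 16
stmt 1: y := x - 9  -- replace 0 occurrence(s) of y with (x - 9)
  => ( 1 - ( ( ( ( 8 - x ) + 5 ) + ( ( 8 - x ) + 5 ) ) + ( ( ( 8 - x ) + 5 ) + ( ( 8 - x ) + 5 ) ) ) ) >= 16

Answer: ( 1 - ( ( ( ( 8 - x ) + 5 ) + ( ( 8 - x ) + 5 ) ) + ( ( ( 8 - x ) + 5 ) + ( ( 8 - x ) + 5 ) ) ) ) >= 16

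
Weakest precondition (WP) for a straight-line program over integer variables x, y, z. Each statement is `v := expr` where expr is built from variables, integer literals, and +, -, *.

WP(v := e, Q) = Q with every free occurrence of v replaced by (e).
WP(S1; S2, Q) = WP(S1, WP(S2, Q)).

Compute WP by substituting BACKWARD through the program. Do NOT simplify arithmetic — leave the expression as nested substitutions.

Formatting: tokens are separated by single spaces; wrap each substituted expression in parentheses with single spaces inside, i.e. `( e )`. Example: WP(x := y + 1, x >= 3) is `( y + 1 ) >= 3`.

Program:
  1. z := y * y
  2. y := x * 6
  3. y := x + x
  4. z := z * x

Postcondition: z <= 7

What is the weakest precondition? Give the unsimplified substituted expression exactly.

post: z <= 7
stmt 4: z := z * x  -- replace 1 occurrence(s) of z with (z * x)
  => ( z * x ) <= 7
stmt 3: y := x + x  -- replace 0 occurrence(s) of y with (x + x)
  => ( z * x ) <= 7
stmt 2: y := x * 6  -- replace 0 occurrence(s) of y with (x * 6)
  => ( z * x ) <= 7
stmt 1: z := y * y  -- replace 1 occurrence(s) of z with (y * y)
  => ( ( y * y ) * x ) <= 7

Answer: ( ( y * y ) * x ) <= 7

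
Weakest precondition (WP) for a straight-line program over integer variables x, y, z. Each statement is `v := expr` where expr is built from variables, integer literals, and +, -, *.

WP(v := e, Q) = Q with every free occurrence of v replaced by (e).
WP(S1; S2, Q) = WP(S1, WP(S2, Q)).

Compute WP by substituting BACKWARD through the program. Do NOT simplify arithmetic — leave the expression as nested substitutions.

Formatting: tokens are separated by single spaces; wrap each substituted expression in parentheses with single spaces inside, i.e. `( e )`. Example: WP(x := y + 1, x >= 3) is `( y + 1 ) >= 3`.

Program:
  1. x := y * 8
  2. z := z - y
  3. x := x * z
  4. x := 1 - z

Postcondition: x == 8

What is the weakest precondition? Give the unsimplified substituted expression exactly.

Answer: ( 1 - ( z - y ) ) == 8

Derivation:
post: x == 8
stmt 4: x := 1 - z  -- replace 1 occurrence(s) of x with (1 - z)
  => ( 1 - z ) == 8
stmt 3: x := x * z  -- replace 0 occurrence(s) of x with (x * z)
  => ( 1 - z ) == 8
stmt 2: z := z - y  -- replace 1 occurrence(s) of z with (z - y)
  => ( 1 - ( z - y ) ) == 8
stmt 1: x := y * 8  -- replace 0 occurrence(s) of x with (y * 8)
  => ( 1 - ( z - y ) ) == 8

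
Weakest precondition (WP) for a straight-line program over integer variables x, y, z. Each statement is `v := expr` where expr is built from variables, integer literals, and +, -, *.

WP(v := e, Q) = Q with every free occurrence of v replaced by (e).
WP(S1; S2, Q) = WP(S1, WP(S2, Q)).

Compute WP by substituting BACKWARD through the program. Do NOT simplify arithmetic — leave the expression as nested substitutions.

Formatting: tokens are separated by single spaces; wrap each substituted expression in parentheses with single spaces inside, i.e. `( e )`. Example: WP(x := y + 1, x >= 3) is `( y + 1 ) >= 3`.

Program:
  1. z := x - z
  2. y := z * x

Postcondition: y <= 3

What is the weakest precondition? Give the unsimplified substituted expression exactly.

post: y <= 3
stmt 2: y := z * x  -- replace 1 occurrence(s) of y with (z * x)
  => ( z * x ) <= 3
stmt 1: z := x - z  -- replace 1 occurrence(s) of z with (x - z)
  => ( ( x - z ) * x ) <= 3

Answer: ( ( x - z ) * x ) <= 3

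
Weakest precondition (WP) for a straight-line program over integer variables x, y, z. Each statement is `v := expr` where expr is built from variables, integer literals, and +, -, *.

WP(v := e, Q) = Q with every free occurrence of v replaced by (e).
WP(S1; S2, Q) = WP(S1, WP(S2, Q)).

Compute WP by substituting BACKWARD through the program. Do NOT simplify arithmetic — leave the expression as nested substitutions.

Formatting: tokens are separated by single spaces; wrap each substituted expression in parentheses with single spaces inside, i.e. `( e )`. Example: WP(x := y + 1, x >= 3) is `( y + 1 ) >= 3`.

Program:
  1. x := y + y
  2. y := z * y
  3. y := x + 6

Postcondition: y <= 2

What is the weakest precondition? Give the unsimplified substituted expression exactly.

Answer: ( ( y + y ) + 6 ) <= 2

Derivation:
post: y <= 2
stmt 3: y := x + 6  -- replace 1 occurrence(s) of y with (x + 6)
  => ( x + 6 ) <= 2
stmt 2: y := z * y  -- replace 0 occurrence(s) of y with (z * y)
  => ( x + 6 ) <= 2
stmt 1: x := y + y  -- replace 1 occurrence(s) of x with (y + y)
  => ( ( y + y ) + 6 ) <= 2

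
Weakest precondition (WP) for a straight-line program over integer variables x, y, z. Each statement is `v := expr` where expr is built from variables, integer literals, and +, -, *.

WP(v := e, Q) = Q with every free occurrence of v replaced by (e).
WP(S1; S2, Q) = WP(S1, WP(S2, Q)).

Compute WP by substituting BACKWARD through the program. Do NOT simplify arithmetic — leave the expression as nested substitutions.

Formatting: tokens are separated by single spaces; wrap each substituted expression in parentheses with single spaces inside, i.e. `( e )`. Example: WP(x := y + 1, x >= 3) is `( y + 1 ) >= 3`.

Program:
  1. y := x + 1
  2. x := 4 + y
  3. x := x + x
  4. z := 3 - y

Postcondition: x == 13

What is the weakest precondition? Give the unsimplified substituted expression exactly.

Answer: ( ( 4 + ( x + 1 ) ) + ( 4 + ( x + 1 ) ) ) == 13

Derivation:
post: x == 13
stmt 4: z := 3 - y  -- replace 0 occurrence(s) of z with (3 - y)
  => x == 13
stmt 3: x := x + x  -- replace 1 occurrence(s) of x with (x + x)
  => ( x + x ) == 13
stmt 2: x := 4 + y  -- replace 2 occurrence(s) of x with (4 + y)
  => ( ( 4 + y ) + ( 4 + y ) ) == 13
stmt 1: y := x + 1  -- replace 2 occurrence(s) of y with (x + 1)
  => ( ( 4 + ( x + 1 ) ) + ( 4 + ( x + 1 ) ) ) == 13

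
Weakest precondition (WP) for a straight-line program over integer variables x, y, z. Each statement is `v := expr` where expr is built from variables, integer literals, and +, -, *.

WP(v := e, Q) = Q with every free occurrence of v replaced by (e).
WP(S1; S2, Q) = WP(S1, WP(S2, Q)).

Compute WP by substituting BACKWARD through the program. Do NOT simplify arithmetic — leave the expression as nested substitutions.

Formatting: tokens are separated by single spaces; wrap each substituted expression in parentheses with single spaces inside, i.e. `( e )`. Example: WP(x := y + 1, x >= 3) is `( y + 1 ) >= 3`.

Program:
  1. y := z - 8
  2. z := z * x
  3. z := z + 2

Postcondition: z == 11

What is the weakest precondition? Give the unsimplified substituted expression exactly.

post: z == 11
stmt 3: z := z + 2  -- replace 1 occurrence(s) of z with (z + 2)
  => ( z + 2 ) == 11
stmt 2: z := z * x  -- replace 1 occurrence(s) of z with (z * x)
  => ( ( z * x ) + 2 ) == 11
stmt 1: y := z - 8  -- replace 0 occurrence(s) of y with (z - 8)
  => ( ( z * x ) + 2 ) == 11

Answer: ( ( z * x ) + 2 ) == 11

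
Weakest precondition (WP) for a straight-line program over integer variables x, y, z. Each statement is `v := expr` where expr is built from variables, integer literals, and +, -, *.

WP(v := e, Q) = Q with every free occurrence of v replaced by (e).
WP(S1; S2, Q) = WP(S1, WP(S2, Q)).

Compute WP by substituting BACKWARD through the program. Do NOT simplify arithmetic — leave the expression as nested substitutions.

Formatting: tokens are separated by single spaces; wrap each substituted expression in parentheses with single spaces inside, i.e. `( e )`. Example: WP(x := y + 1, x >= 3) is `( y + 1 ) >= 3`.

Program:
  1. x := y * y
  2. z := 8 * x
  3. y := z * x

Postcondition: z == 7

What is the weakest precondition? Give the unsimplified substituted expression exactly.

post: z == 7
stmt 3: y := z * x  -- replace 0 occurrence(s) of y with (z * x)
  => z == 7
stmt 2: z := 8 * x  -- replace 1 occurrence(s) of z with (8 * x)
  => ( 8 * x ) == 7
stmt 1: x := y * y  -- replace 1 occurrence(s) of x with (y * y)
  => ( 8 * ( y * y ) ) == 7

Answer: ( 8 * ( y * y ) ) == 7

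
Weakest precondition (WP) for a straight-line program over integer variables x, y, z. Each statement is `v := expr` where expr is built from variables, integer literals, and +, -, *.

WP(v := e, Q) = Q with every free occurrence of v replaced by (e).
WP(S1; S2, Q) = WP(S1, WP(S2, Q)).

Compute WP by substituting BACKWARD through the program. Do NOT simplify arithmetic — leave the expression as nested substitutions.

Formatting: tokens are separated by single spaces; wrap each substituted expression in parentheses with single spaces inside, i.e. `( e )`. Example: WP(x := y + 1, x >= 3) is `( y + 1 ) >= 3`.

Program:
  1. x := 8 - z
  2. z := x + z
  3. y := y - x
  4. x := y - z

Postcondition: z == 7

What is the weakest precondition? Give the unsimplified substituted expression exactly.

post: z == 7
stmt 4: x := y - z  -- replace 0 occurrence(s) of x with (y - z)
  => z == 7
stmt 3: y := y - x  -- replace 0 occurrence(s) of y with (y - x)
  => z == 7
stmt 2: z := x + z  -- replace 1 occurrence(s) of z with (x + z)
  => ( x + z ) == 7
stmt 1: x := 8 - z  -- replace 1 occurrence(s) of x with (8 - z)
  => ( ( 8 - z ) + z ) == 7

Answer: ( ( 8 - z ) + z ) == 7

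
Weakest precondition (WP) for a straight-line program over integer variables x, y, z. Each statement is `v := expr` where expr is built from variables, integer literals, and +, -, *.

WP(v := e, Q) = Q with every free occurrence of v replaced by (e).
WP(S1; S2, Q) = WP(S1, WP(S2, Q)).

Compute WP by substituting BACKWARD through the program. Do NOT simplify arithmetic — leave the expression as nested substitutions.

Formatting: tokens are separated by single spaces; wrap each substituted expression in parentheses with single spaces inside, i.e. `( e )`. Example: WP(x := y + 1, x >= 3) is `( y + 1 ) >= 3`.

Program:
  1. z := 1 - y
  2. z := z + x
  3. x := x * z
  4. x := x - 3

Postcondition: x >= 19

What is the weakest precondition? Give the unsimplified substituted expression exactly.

Answer: ( ( x * ( ( 1 - y ) + x ) ) - 3 ) >= 19

Derivation:
post: x >= 19
stmt 4: x := x - 3  -- replace 1 occurrence(s) of x with (x - 3)
  => ( x - 3 ) >= 19
stmt 3: x := x * z  -- replace 1 occurrence(s) of x with (x * z)
  => ( ( x * z ) - 3 ) >= 19
stmt 2: z := z + x  -- replace 1 occurrence(s) of z with (z + x)
  => ( ( x * ( z + x ) ) - 3 ) >= 19
stmt 1: z := 1 - y  -- replace 1 occurrence(s) of z with (1 - y)
  => ( ( x * ( ( 1 - y ) + x ) ) - 3 ) >= 19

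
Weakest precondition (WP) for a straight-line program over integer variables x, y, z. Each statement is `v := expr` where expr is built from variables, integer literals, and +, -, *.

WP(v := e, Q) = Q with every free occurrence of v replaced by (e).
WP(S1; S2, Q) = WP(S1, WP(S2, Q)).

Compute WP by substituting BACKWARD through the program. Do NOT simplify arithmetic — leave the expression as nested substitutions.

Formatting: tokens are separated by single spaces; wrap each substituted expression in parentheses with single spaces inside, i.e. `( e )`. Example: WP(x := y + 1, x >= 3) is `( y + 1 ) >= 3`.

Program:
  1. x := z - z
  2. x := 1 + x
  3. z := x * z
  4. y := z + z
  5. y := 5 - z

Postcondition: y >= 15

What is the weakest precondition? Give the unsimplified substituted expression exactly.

Answer: ( 5 - ( ( 1 + ( z - z ) ) * z ) ) >= 15

Derivation:
post: y >= 15
stmt 5: y := 5 - z  -- replace 1 occurrence(s) of y with (5 - z)
  => ( 5 - z ) >= 15
stmt 4: y := z + z  -- replace 0 occurrence(s) of y with (z + z)
  => ( 5 - z ) >= 15
stmt 3: z := x * z  -- replace 1 occurrence(s) of z with (x * z)
  => ( 5 - ( x * z ) ) >= 15
stmt 2: x := 1 + x  -- replace 1 occurrence(s) of x with (1 + x)
  => ( 5 - ( ( 1 + x ) * z ) ) >= 15
stmt 1: x := z - z  -- replace 1 occurrence(s) of x with (z - z)
  => ( 5 - ( ( 1 + ( z - z ) ) * z ) ) >= 15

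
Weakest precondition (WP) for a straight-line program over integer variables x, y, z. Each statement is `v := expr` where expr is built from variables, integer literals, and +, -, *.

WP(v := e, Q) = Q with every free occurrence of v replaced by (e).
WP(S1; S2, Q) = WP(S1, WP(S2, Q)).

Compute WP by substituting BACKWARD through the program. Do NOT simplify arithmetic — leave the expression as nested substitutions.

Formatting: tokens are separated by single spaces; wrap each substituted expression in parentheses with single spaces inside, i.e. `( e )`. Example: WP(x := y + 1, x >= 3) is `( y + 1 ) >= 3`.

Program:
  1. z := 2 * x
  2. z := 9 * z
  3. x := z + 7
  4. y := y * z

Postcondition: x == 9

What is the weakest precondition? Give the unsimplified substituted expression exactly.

post: x == 9
stmt 4: y := y * z  -- replace 0 occurrence(s) of y with (y * z)
  => x == 9
stmt 3: x := z + 7  -- replace 1 occurrence(s) of x with (z + 7)
  => ( z + 7 ) == 9
stmt 2: z := 9 * z  -- replace 1 occurrence(s) of z with (9 * z)
  => ( ( 9 * z ) + 7 ) == 9
stmt 1: z := 2 * x  -- replace 1 occurrence(s) of z with (2 * x)
  => ( ( 9 * ( 2 * x ) ) + 7 ) == 9

Answer: ( ( 9 * ( 2 * x ) ) + 7 ) == 9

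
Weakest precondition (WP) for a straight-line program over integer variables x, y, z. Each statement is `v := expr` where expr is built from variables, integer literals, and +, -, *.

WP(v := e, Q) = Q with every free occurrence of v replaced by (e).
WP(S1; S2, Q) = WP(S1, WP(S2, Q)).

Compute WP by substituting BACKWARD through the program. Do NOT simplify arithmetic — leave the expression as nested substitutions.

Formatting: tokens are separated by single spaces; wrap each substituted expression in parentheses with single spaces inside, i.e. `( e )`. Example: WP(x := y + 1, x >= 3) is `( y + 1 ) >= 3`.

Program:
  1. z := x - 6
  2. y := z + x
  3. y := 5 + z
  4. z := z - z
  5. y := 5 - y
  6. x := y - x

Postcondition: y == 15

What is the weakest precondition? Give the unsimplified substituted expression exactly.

post: y == 15
stmt 6: x := y - x  -- replace 0 occurrence(s) of x with (y - x)
  => y == 15
stmt 5: y := 5 - y  -- replace 1 occurrence(s) of y with (5 - y)
  => ( 5 - y ) == 15
stmt 4: z := z - z  -- replace 0 occurrence(s) of z with (z - z)
  => ( 5 - y ) == 15
stmt 3: y := 5 + z  -- replace 1 occurrence(s) of y with (5 + z)
  => ( 5 - ( 5 + z ) ) == 15
stmt 2: y := z + x  -- replace 0 occurrence(s) of y with (z + x)
  => ( 5 - ( 5 + z ) ) == 15
stmt 1: z := x - 6  -- replace 1 occurrence(s) of z with (x - 6)
  => ( 5 - ( 5 + ( x - 6 ) ) ) == 15

Answer: ( 5 - ( 5 + ( x - 6 ) ) ) == 15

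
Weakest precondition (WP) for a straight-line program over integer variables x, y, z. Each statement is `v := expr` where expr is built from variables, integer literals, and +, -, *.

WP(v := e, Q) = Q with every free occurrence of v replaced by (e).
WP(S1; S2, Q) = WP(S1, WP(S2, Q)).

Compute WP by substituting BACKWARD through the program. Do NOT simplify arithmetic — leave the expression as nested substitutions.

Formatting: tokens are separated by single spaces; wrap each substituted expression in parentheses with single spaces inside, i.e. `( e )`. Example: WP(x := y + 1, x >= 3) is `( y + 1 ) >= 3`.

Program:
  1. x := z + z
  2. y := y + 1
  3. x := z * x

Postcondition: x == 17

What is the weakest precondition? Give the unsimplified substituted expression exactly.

Answer: ( z * ( z + z ) ) == 17

Derivation:
post: x == 17
stmt 3: x := z * x  -- replace 1 occurrence(s) of x with (z * x)
  => ( z * x ) == 17
stmt 2: y := y + 1  -- replace 0 occurrence(s) of y with (y + 1)
  => ( z * x ) == 17
stmt 1: x := z + z  -- replace 1 occurrence(s) of x with (z + z)
  => ( z * ( z + z ) ) == 17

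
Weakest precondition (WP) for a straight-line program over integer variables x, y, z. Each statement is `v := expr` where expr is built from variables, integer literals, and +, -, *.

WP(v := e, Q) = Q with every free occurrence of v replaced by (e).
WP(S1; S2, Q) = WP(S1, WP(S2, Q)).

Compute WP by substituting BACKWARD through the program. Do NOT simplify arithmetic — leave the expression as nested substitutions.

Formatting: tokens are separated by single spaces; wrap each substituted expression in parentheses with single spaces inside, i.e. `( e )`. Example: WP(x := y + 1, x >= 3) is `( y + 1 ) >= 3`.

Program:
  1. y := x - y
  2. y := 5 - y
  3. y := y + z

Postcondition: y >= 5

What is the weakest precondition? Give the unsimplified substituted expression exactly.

Answer: ( ( 5 - ( x - y ) ) + z ) >= 5

Derivation:
post: y >= 5
stmt 3: y := y + z  -- replace 1 occurrence(s) of y with (y + z)
  => ( y + z ) >= 5
stmt 2: y := 5 - y  -- replace 1 occurrence(s) of y with (5 - y)
  => ( ( 5 - y ) + z ) >= 5
stmt 1: y := x - y  -- replace 1 occurrence(s) of y with (x - y)
  => ( ( 5 - ( x - y ) ) + z ) >= 5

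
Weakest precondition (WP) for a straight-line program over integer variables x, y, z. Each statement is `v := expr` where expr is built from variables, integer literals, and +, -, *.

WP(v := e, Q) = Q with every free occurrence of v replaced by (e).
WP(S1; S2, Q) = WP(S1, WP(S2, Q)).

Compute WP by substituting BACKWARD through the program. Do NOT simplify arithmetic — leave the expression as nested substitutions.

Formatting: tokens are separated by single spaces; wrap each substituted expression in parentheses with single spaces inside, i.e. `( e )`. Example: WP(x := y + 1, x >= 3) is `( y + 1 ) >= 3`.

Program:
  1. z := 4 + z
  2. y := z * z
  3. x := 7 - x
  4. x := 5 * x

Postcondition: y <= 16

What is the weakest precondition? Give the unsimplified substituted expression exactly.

Answer: ( ( 4 + z ) * ( 4 + z ) ) <= 16

Derivation:
post: y <= 16
stmt 4: x := 5 * x  -- replace 0 occurrence(s) of x with (5 * x)
  => y <= 16
stmt 3: x := 7 - x  -- replace 0 occurrence(s) of x with (7 - x)
  => y <= 16
stmt 2: y := z * z  -- replace 1 occurrence(s) of y with (z * z)
  => ( z * z ) <= 16
stmt 1: z := 4 + z  -- replace 2 occurrence(s) of z with (4 + z)
  => ( ( 4 + z ) * ( 4 + z ) ) <= 16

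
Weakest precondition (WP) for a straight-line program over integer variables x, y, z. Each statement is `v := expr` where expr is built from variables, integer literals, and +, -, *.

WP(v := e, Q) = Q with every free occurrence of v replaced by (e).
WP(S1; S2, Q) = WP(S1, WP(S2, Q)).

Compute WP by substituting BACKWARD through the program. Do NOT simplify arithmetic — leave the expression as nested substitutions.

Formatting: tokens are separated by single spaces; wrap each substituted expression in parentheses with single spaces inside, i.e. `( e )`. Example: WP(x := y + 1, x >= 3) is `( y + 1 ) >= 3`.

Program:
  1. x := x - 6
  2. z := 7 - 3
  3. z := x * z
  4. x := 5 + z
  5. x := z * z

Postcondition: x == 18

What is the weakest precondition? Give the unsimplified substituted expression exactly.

post: x == 18
stmt 5: x := z * z  -- replace 1 occurrence(s) of x with (z * z)
  => ( z * z ) == 18
stmt 4: x := 5 + z  -- replace 0 occurrence(s) of x with (5 + z)
  => ( z * z ) == 18
stmt 3: z := x * z  -- replace 2 occurrence(s) of z with (x * z)
  => ( ( x * z ) * ( x * z ) ) == 18
stmt 2: z := 7 - 3  -- replace 2 occurrence(s) of z with (7 - 3)
  => ( ( x * ( 7 - 3 ) ) * ( x * ( 7 - 3 ) ) ) == 18
stmt 1: x := x - 6  -- replace 2 occurrence(s) of x with (x - 6)
  => ( ( ( x - 6 ) * ( 7 - 3 ) ) * ( ( x - 6 ) * ( 7 - 3 ) ) ) == 18

Answer: ( ( ( x - 6 ) * ( 7 - 3 ) ) * ( ( x - 6 ) * ( 7 - 3 ) ) ) == 18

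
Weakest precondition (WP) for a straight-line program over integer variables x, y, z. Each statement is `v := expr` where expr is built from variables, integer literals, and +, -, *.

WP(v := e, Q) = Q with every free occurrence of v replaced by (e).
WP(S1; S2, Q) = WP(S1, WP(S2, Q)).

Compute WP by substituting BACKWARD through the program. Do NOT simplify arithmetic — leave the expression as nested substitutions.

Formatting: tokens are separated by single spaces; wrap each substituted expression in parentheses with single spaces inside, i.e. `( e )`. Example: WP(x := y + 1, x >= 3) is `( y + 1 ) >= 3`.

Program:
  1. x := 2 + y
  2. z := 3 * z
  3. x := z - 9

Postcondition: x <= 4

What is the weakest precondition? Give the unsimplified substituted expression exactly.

post: x <= 4
stmt 3: x := z - 9  -- replace 1 occurrence(s) of x with (z - 9)
  => ( z - 9 ) <= 4
stmt 2: z := 3 * z  -- replace 1 occurrence(s) of z with (3 * z)
  => ( ( 3 * z ) - 9 ) <= 4
stmt 1: x := 2 + y  -- replace 0 occurrence(s) of x with (2 + y)
  => ( ( 3 * z ) - 9 ) <= 4

Answer: ( ( 3 * z ) - 9 ) <= 4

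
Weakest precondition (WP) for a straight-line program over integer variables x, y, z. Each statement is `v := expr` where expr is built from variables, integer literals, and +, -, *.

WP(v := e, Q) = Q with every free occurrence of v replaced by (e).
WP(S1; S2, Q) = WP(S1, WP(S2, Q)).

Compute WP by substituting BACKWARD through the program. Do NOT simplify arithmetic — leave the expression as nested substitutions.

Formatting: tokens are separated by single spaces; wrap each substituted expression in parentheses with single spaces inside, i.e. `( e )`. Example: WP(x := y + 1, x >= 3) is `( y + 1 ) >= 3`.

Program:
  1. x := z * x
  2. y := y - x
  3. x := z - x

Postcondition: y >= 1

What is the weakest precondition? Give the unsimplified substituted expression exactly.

Answer: ( y - ( z * x ) ) >= 1

Derivation:
post: y >= 1
stmt 3: x := z - x  -- replace 0 occurrence(s) of x with (z - x)
  => y >= 1
stmt 2: y := y - x  -- replace 1 occurrence(s) of y with (y - x)
  => ( y - x ) >= 1
stmt 1: x := z * x  -- replace 1 occurrence(s) of x with (z * x)
  => ( y - ( z * x ) ) >= 1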